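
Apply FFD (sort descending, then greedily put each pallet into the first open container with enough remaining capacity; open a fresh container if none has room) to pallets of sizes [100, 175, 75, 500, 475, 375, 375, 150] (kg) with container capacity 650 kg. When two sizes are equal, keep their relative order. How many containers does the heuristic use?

4

Sorted descending: 500, 475, 375, 375, 175, 150, 100, 75.
  500 → container 1 (new)  [load 500/650]
  475 → container 2 (new)  [load 475/650]
  375 → container 3 (new)  [load 375/650]
  375 → container 4 (new)  [load 375/650]
  175 → container 2  [load 650/650]
  150 → container 1  [load 650/650]
  100 → container 3  [load 475/650]
  75 → container 3  [load 550/650]
4 containers opened.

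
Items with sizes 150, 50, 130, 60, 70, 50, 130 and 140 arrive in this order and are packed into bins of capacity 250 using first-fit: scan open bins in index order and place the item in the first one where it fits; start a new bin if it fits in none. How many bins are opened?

4

  150 → bin 1 (new)  [load 150/250]
  50 → bin 1  [load 200/250]
  130 → bin 2 (new)  [load 130/250]
  60 → bin 2  [load 190/250]
  70 → bin 3 (new)  [load 70/250]
  50 → bin 1  [load 250/250]
  130 → bin 3  [load 200/250]
  140 → bin 4 (new)  [load 140/250]
4 bins opened.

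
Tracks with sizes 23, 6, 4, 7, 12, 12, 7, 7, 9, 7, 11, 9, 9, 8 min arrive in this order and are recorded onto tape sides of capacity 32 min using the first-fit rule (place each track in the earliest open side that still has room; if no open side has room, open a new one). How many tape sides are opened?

5

  23 → side 1 (new)  [load 23/32]
  6 → side 1  [load 29/32]
  4 → side 2 (new)  [load 4/32]
  7 → side 2  [load 11/32]
  12 → side 2  [load 23/32]
  12 → side 3 (new)  [load 12/32]
  7 → side 2  [load 30/32]
  7 → side 3  [load 19/32]
  9 → side 3  [load 28/32]
  7 → side 4 (new)  [load 7/32]
  11 → side 4  [load 18/32]
  9 → side 4  [load 27/32]
  9 → side 5 (new)  [load 9/32]
  8 → side 5  [load 17/32]
5 tape sides opened.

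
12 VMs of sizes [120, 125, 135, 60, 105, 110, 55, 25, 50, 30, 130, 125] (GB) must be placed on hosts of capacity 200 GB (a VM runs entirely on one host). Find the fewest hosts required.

7

Total = 135 + 130 + 125 + 125 + 120 + 110 + 105 + 60 + 55 + 50 + 30 + 25 = 1070 GB.
Lower bound: ⌈1070/200⌉ = 6 hosts.
Also, 7 VMs each exceed 100 GB, and no two of those can share a host, so at least 7 hosts are needed.
A packing using 7 hosts:
  host 1: 135 + 60 = 195
  host 2: 130 + 55 = 185
  host 3: 125 + 50 + 25 = 200
  host 4: 125 + 30 = 155
  host 5: 120 = 120
  host 6: 110 = 110
  host 7: 105 = 105
This matches the lower bound, so 7 is optimal.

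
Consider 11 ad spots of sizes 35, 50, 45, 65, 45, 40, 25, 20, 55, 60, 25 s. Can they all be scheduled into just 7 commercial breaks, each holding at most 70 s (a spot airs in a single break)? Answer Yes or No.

No

Total = 465 s; ⌈465/70⌉ = 7.
The bound of 7 does not rule out 7, but exhaustive search shows no assignment into 7 commercial breaks of capacity 70 s exists — the minimum is 8.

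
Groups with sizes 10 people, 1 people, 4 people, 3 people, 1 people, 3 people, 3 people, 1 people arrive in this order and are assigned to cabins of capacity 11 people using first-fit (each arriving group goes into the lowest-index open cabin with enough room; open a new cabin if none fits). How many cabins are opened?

3

  10 → cabin 1 (new)  [load 10/11]
  1 → cabin 1  [load 11/11]
  4 → cabin 2 (new)  [load 4/11]
  3 → cabin 2  [load 7/11]
  1 → cabin 2  [load 8/11]
  3 → cabin 2  [load 11/11]
  3 → cabin 3 (new)  [load 3/11]
  1 → cabin 3  [load 4/11]
3 cabins opened.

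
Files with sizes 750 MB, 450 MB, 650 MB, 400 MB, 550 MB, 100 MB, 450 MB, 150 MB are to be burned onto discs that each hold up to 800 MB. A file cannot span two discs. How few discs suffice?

Total = 750 + 650 + 550 + 450 + 450 + 400 + 150 + 100 = 3500 MB.
Lower bound: ⌈3500/800⌉ = 5 discs.
A packing using 6 discs:
  disc 1: 750 = 750
  disc 2: 650 + 150 = 800
  disc 3: 550 + 100 = 650
  disc 4: 450 = 450
  disc 5: 450 = 450
  disc 6: 400 = 400
No arrangement into 5 discs stays within capacity, so 6 is optimal.

6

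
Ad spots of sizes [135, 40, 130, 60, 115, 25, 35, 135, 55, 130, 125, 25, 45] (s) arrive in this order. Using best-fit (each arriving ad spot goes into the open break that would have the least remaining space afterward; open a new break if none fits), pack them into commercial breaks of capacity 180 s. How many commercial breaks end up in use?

6

  135 → break 1 (new)  [load 135/180]
  40 → break 1  [load 175/180]
  130 → break 2 (new)  [load 130/180]
  60 → break 3 (new)  [load 60/180]
  115 → break 3  [load 175/180]
  25 → break 2  [load 155/180]
  35 → break 4 (new)  [load 35/180]
  135 → break 4  [load 170/180]
  55 → break 5 (new)  [load 55/180]
  130 → break 6 (new)  [load 130/180]
  125 → break 5  [load 180/180]
  25 → break 2  [load 180/180]
  45 → break 6  [load 175/180]
6 commercial breaks opened.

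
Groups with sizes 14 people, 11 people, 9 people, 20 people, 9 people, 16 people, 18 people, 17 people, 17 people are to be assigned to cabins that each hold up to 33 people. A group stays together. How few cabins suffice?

Total = 20 + 18 + 17 + 17 + 16 + 14 + 11 + 9 + 9 = 131 people.
Lower bound: ⌈131/33⌉ = 4 cabins.
A packing using 5 cabins:
  cabin 1: 20 + 11 = 31
  cabin 2: 18 + 14 = 32
  cabin 3: 17 + 16 = 33
  cabin 4: 17 + 9 = 26
  cabin 5: 9 = 9
No arrangement into 4 cabins stays within capacity, so 5 is optimal.

5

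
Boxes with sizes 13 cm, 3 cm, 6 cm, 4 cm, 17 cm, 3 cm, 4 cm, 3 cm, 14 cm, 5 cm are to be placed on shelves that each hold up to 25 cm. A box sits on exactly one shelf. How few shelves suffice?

3

Total = 17 + 14 + 13 + 6 + 5 + 4 + 4 + 3 + 3 + 3 = 72 cm.
Lower bound: ⌈72/25⌉ = 3 shelves.
A packing using 3 shelves:
  shelf 1: 17 + 6 = 23
  shelf 2: 14 + 5 + 3 + 3 = 25
  shelf 3: 13 + 4 + 4 + 3 = 24
This matches the lower bound, so 3 is optimal.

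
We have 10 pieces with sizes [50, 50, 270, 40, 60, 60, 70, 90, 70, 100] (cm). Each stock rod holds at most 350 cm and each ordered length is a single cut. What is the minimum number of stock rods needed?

Total = 270 + 100 + 90 + 70 + 70 + 60 + 60 + 50 + 50 + 40 = 860 cm.
Lower bound: ⌈860/350⌉ = 3 stock rods.
A packing using 3 stock rods:
  stock rod 1: 270 + 70 = 340
  stock rod 2: 100 + 90 + 70 + 60 = 320
  stock rod 3: 60 + 50 + 50 + 40 = 200
This matches the lower bound, so 3 is optimal.

3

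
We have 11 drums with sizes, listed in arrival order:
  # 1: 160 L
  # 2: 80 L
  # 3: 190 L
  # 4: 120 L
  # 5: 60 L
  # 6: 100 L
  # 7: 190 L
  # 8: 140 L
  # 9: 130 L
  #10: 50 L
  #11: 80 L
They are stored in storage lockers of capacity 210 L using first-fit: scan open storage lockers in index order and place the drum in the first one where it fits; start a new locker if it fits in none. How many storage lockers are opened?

  160 → locker 1 (new)  [load 160/210]
  80 → locker 2 (new)  [load 80/210]
  190 → locker 3 (new)  [load 190/210]
  120 → locker 2  [load 200/210]
  60 → locker 4 (new)  [load 60/210]
  100 → locker 4  [load 160/210]
  190 → locker 5 (new)  [load 190/210]
  140 → locker 6 (new)  [load 140/210]
  130 → locker 7 (new)  [load 130/210]
  50 → locker 1  [load 210/210]
  80 → locker 7  [load 210/210]
7 storage lockers opened.

7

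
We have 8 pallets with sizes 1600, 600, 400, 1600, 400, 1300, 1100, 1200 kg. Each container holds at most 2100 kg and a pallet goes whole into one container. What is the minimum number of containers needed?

Total = 1600 + 1600 + 1300 + 1200 + 1100 + 600 + 400 + 400 = 8200 kg.
Lower bound: ⌈8200/2100⌉ = 4 containers.
Also, 5 pallets each exceed 1050 kg, and no two of those can share a container, so at least 5 containers are needed.
A packing using 5 containers:
  container 1: 1600 + 400 = 2000
  container 2: 1600 + 400 = 2000
  container 3: 1300 + 600 = 1900
  container 4: 1200 = 1200
  container 5: 1100 = 1100
This matches the lower bound, so 5 is optimal.

5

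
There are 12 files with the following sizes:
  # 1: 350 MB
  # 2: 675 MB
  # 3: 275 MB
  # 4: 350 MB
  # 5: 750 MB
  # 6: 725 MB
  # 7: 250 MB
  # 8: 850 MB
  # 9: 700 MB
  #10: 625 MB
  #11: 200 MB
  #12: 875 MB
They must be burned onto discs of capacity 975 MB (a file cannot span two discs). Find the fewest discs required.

Total = 875 + 850 + 750 + 725 + 700 + 675 + 625 + 350 + 350 + 275 + 250 + 200 = 6625 MB.
Lower bound: ⌈6625/975⌉ = 7 discs.
A packing using 8 discs:
  disc 1: 875 = 875
  disc 2: 850 = 850
  disc 3: 750 + 200 = 950
  disc 4: 725 + 250 = 975
  disc 5: 700 + 275 = 975
  disc 6: 675 = 675
  disc 7: 625 + 350 = 975
  disc 8: 350 = 350
No arrangement into 7 discs stays within capacity, so 8 is optimal.

8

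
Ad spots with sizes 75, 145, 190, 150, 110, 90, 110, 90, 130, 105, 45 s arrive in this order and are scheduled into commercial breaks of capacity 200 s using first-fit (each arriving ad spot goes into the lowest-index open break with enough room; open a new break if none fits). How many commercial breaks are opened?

7

  75 → break 1 (new)  [load 75/200]
  145 → break 2 (new)  [load 145/200]
  190 → break 3 (new)  [load 190/200]
  150 → break 4 (new)  [load 150/200]
  110 → break 1  [load 185/200]
  90 → break 5 (new)  [load 90/200]
  110 → break 5  [load 200/200]
  90 → break 6 (new)  [load 90/200]
  130 → break 7 (new)  [load 130/200]
  105 → break 6  [load 195/200]
  45 → break 2  [load 190/200]
7 commercial breaks opened.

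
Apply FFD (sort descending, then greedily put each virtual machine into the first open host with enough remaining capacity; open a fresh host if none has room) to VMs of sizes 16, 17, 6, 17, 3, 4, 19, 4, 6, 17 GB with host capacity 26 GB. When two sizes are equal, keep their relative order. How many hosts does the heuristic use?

Sorted descending: 19, 17, 17, 17, 16, 6, 6, 4, 4, 3.
  19 → host 1 (new)  [load 19/26]
  17 → host 2 (new)  [load 17/26]
  17 → host 3 (new)  [load 17/26]
  17 → host 4 (new)  [load 17/26]
  16 → host 5 (new)  [load 16/26]
  6 → host 1  [load 25/26]
  6 → host 2  [load 23/26]
  4 → host 3  [load 21/26]
  4 → host 3  [load 25/26]
  3 → host 2  [load 26/26]
5 hosts opened.

5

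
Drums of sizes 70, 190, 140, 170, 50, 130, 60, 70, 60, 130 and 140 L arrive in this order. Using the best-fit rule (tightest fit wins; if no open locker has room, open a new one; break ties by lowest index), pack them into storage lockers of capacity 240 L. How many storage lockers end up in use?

  70 → locker 1 (new)  [load 70/240]
  190 → locker 2 (new)  [load 190/240]
  140 → locker 1  [load 210/240]
  170 → locker 3 (new)  [load 170/240]
  50 → locker 2  [load 240/240]
  130 → locker 4 (new)  [load 130/240]
  60 → locker 3  [load 230/240]
  70 → locker 4  [load 200/240]
  60 → locker 5 (new)  [load 60/240]
  130 → locker 5  [load 190/240]
  140 → locker 6 (new)  [load 140/240]
6 storage lockers opened.

6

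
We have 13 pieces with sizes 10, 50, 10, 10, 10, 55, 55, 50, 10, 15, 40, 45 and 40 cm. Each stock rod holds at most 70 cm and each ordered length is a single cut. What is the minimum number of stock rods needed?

Total = 55 + 55 + 50 + 50 + 45 + 40 + 40 + 15 + 10 + 10 + 10 + 10 + 10 = 400 cm.
Lower bound: ⌈400/70⌉ = 6 stock rods.
Also, 7 pieces each exceed 35 cm, and no two of those can share a stock rod, so at least 7 stock rods are needed.
A packing using 7 stock rods:
  stock rod 1: 55 + 15 = 70
  stock rod 2: 55 + 10 = 65
  stock rod 3: 50 + 10 + 10 = 70
  stock rod 4: 50 + 10 + 10 = 70
  stock rod 5: 45 = 45
  stock rod 6: 40 = 40
  stock rod 7: 40 = 40
This matches the lower bound, so 7 is optimal.

7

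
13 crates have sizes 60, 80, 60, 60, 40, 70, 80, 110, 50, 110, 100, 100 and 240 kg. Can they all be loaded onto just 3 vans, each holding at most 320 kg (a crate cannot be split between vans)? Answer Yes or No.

No

Total = 1160 kg; ⌈1160/320⌉ = 4.
At least 4 vans are required, but only 3 are allowed.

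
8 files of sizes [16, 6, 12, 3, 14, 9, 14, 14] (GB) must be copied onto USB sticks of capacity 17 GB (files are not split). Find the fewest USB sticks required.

Total = 16 + 14 + 14 + 14 + 12 + 9 + 6 + 3 = 88 GB.
Lower bound: ⌈88/17⌉ = 6 USB sticks.
A packing using 6 USB sticks:
  USB stick 1: 16 = 16
  USB stick 2: 14 + 3 = 17
  USB stick 3: 14 = 14
  USB stick 4: 14 = 14
  USB stick 5: 12 = 12
  USB stick 6: 9 + 6 = 15
This matches the lower bound, so 6 is optimal.

6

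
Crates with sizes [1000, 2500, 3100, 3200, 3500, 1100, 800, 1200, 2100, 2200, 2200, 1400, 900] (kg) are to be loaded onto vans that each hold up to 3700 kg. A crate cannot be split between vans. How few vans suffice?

Total = 3500 + 3200 + 3100 + 2500 + 2200 + 2200 + 2100 + 1400 + 1200 + 1100 + 1000 + 900 + 800 = 25200 kg.
Lower bound: ⌈25200/3700⌉ = 7 vans.
A packing using 8 vans:
  van 1: 3500 = 3500
  van 2: 3200 = 3200
  van 3: 3100 = 3100
  van 4: 2500 + 1200 = 3700
  van 5: 2200 + 1400 = 3600
  van 6: 2200 + 1100 = 3300
  van 7: 2100 + 1000 = 3100
  van 8: 900 + 800 = 1700
No arrangement into 7 vans stays within capacity, so 8 is optimal.

8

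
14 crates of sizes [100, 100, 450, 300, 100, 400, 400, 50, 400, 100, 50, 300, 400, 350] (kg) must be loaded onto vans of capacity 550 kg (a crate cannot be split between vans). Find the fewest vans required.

Total = 450 + 400 + 400 + 400 + 400 + 350 + 300 + 300 + 100 + 100 + 100 + 100 + 50 + 50 = 3500 kg.
Lower bound: ⌈3500/550⌉ = 7 vans.
Also, 8 crates each exceed 275 kg, and no two of those can share a van, so at least 8 vans are needed.
A packing using 8 vans:
  van 1: 450 + 100 = 550
  van 2: 400 + 100 + 50 = 550
  van 3: 400 + 100 + 50 = 550
  van 4: 400 + 100 = 500
  van 5: 400 = 400
  van 6: 350 = 350
  van 7: 300 = 300
  van 8: 300 = 300
This matches the lower bound, so 8 is optimal.

8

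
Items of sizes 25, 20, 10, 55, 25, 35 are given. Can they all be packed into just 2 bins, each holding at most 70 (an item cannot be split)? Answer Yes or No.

Total = 170; ⌈170/70⌉ = 3.
At least 3 bins are required, but only 2 are allowed.

No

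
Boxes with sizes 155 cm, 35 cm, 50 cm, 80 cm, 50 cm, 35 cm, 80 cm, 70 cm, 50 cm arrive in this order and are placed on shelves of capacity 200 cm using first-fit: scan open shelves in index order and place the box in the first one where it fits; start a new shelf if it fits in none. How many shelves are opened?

4

  155 → shelf 1 (new)  [load 155/200]
  35 → shelf 1  [load 190/200]
  50 → shelf 2 (new)  [load 50/200]
  80 → shelf 2  [load 130/200]
  50 → shelf 2  [load 180/200]
  35 → shelf 3 (new)  [load 35/200]
  80 → shelf 3  [load 115/200]
  70 → shelf 3  [load 185/200]
  50 → shelf 4 (new)  [load 50/200]
4 shelves opened.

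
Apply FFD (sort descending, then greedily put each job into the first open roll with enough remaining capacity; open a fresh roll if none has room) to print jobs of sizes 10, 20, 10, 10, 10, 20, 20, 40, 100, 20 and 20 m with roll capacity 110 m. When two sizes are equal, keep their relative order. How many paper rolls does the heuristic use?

3

Sorted descending: 100, 40, 20, 20, 20, 20, 20, 10, 10, 10, 10.
  100 → roll 1 (new)  [load 100/110]
  40 → roll 2 (new)  [load 40/110]
  20 → roll 2  [load 60/110]
  20 → roll 2  [load 80/110]
  20 → roll 2  [load 100/110]
  20 → roll 3 (new)  [load 20/110]
  20 → roll 3  [load 40/110]
  10 → roll 1  [load 110/110]
  10 → roll 2  [load 110/110]
  10 → roll 3  [load 50/110]
  10 → roll 3  [load 60/110]
3 paper rolls opened.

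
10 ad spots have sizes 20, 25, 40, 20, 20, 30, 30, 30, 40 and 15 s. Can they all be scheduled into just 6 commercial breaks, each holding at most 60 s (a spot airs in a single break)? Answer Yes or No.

Yes

A valid assignment using 5 commercial breaks:
  break 1: 40 + 20 = 60
  break 2: 40 + 20 = 60
  break 3: 30 + 30 = 60
  break 4: 30 + 25 = 55
  break 5: 20 + 15 = 35
That uses only 5 ≤ 6, so 6 commercial breaks are enough.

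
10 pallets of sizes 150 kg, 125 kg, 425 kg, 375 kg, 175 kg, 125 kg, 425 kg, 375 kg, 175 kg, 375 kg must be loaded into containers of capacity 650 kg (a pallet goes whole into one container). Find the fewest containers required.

5

Total = 425 + 425 + 375 + 375 + 375 + 175 + 175 + 150 + 125 + 125 = 2725 kg.
Lower bound: ⌈2725/650⌉ = 5 containers.
A packing using 5 containers:
  container 1: 425 + 175 = 600
  container 2: 425 + 175 = 600
  container 3: 375 + 150 + 125 = 650
  container 4: 375 + 125 = 500
  container 5: 375 = 375
This matches the lower bound, so 5 is optimal.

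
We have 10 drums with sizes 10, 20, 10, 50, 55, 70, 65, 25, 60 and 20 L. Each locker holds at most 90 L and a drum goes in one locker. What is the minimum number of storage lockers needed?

Total = 70 + 65 + 60 + 55 + 50 + 25 + 20 + 20 + 10 + 10 = 385 L.
Lower bound: ⌈385/90⌉ = 5 storage lockers.
A packing using 5 storage lockers:
  locker 1: 70 + 20 = 90
  locker 2: 65 + 25 = 90
  locker 3: 60 + 20 + 10 = 90
  locker 4: 55 + 10 = 65
  locker 5: 50 = 50
This matches the lower bound, so 5 is optimal.

5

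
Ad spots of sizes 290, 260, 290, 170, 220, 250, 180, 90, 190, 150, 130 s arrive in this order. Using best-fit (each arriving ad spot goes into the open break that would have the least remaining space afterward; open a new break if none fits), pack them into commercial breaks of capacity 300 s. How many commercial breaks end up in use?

9

  290 → break 1 (new)  [load 290/300]
  260 → break 2 (new)  [load 260/300]
  290 → break 3 (new)  [load 290/300]
  170 → break 4 (new)  [load 170/300]
  220 → break 5 (new)  [load 220/300]
  250 → break 6 (new)  [load 250/300]
  180 → break 7 (new)  [load 180/300]
  90 → break 7  [load 270/300]
  190 → break 8 (new)  [load 190/300]
  150 → break 9 (new)  [load 150/300]
  130 → break 4  [load 300/300]
9 commercial breaks opened.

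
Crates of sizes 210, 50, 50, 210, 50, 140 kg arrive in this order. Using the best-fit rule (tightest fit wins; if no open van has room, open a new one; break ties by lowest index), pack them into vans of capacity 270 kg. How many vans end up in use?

3

  210 → van 1 (new)  [load 210/270]
  50 → van 1  [load 260/270]
  50 → van 2 (new)  [load 50/270]
  210 → van 2  [load 260/270]
  50 → van 3 (new)  [load 50/270]
  140 → van 3  [load 190/270]
3 vans opened.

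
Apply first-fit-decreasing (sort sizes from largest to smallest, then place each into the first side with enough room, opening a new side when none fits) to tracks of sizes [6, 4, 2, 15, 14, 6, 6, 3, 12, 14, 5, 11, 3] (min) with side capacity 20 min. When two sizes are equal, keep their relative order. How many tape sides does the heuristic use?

6

Sorted descending: 15, 14, 14, 12, 11, 6, 6, 6, 5, 4, 3, 3, 2.
  15 → side 1 (new)  [load 15/20]
  14 → side 2 (new)  [load 14/20]
  14 → side 3 (new)  [load 14/20]
  12 → side 4 (new)  [load 12/20]
  11 → side 5 (new)  [load 11/20]
  6 → side 2  [load 20/20]
  6 → side 3  [load 20/20]
  6 → side 4  [load 18/20]
  5 → side 1  [load 20/20]
  4 → side 5  [load 15/20]
  3 → side 5  [load 18/20]
  3 → side 6 (new)  [load 3/20]
  2 → side 4  [load 20/20]
6 tape sides opened.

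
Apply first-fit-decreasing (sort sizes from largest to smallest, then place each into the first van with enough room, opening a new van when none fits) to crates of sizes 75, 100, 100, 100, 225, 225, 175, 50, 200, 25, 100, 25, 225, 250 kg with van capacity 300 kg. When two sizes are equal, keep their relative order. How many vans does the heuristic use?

Sorted descending: 250, 225, 225, 225, 200, 175, 100, 100, 100, 100, 75, 50, 25, 25.
  250 → van 1 (new)  [load 250/300]
  225 → van 2 (new)  [load 225/300]
  225 → van 3 (new)  [load 225/300]
  225 → van 4 (new)  [load 225/300]
  200 → van 5 (new)  [load 200/300]
  175 → van 6 (new)  [load 175/300]
  100 → van 5  [load 300/300]
  100 → van 6  [load 275/300]
  100 → van 7 (new)  [load 100/300]
  100 → van 7  [load 200/300]
  75 → van 2  [load 300/300]
  50 → van 1  [load 300/300]
  25 → van 3  [load 250/300]
  25 → van 3  [load 275/300]
7 vans opened.

7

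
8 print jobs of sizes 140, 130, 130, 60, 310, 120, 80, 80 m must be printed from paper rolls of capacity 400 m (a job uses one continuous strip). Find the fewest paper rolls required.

Total = 310 + 140 + 130 + 130 + 120 + 80 + 80 + 60 = 1050 m.
Lower bound: ⌈1050/400⌉ = 3 paper rolls.
A packing using 3 paper rolls:
  roll 1: 310 + 80 = 390
  roll 2: 140 + 130 + 130 = 400
  roll 3: 120 + 80 + 60 = 260
This matches the lower bound, so 3 is optimal.

3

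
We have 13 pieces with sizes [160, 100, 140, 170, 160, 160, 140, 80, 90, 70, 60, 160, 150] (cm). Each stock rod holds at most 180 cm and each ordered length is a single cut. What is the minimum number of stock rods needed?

11

Total = 170 + 160 + 160 + 160 + 160 + 150 + 140 + 140 + 100 + 90 + 80 + 70 + 60 = 1640 cm.
Lower bound: ⌈1640/180⌉ = 10 stock rods.
A packing using 11 stock rods:
  stock rod 1: 170 = 170
  stock rod 2: 160 = 160
  stock rod 3: 160 = 160
  stock rod 4: 160 = 160
  stock rod 5: 160 = 160
  stock rod 6: 150 = 150
  stock rod 7: 140 = 140
  stock rod 8: 140 = 140
  stock rod 9: 100 + 80 = 180
  stock rod 10: 90 + 70 = 160
  stock rod 11: 60 = 60
No arrangement into 10 stock rods stays within capacity, so 11 is optimal.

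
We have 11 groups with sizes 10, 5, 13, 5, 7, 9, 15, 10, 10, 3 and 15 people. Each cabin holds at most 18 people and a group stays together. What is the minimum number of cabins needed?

7

Total = 15 + 15 + 13 + 10 + 10 + 10 + 9 + 7 + 5 + 5 + 3 = 102 people.
Lower bound: ⌈102/18⌉ = 6 cabins.
A packing using 7 cabins:
  cabin 1: 15 + 3 = 18
  cabin 2: 15 = 15
  cabin 3: 13 + 5 = 18
  cabin 4: 10 + 7 = 17
  cabin 5: 10 + 5 = 15
  cabin 6: 10 = 10
  cabin 7: 9 = 9
No arrangement into 6 cabins stays within capacity, so 7 is optimal.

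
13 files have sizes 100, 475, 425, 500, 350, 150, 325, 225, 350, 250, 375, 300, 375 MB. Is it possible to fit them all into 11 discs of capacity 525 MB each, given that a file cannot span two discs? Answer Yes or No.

A valid assignment using 10 discs:
  disc 1: 500 = 500
  disc 2: 475 = 475
  disc 3: 425 + 100 = 525
  disc 4: 375 + 150 = 525
  disc 5: 375 = 375
  disc 6: 350 = 350
  disc 7: 350 = 350
  disc 8: 325 = 325
  disc 9: 300 + 225 = 525
  disc 10: 250 = 250
That uses only 10 ≤ 11, so 11 discs are enough.

Yes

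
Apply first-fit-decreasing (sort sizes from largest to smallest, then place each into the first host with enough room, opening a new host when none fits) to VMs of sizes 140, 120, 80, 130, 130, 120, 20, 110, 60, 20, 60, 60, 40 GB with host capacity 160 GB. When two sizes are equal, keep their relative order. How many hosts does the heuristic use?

8

Sorted descending: 140, 130, 130, 120, 120, 110, 80, 60, 60, 60, 40, 20, 20.
  140 → host 1 (new)  [load 140/160]
  130 → host 2 (new)  [load 130/160]
  130 → host 3 (new)  [load 130/160]
  120 → host 4 (new)  [load 120/160]
  120 → host 5 (new)  [load 120/160]
  110 → host 6 (new)  [load 110/160]
  80 → host 7 (new)  [load 80/160]
  60 → host 7  [load 140/160]
  60 → host 8 (new)  [load 60/160]
  60 → host 8  [load 120/160]
  40 → host 4  [load 160/160]
  20 → host 1  [load 160/160]
  20 → host 2  [load 150/160]
8 hosts opened.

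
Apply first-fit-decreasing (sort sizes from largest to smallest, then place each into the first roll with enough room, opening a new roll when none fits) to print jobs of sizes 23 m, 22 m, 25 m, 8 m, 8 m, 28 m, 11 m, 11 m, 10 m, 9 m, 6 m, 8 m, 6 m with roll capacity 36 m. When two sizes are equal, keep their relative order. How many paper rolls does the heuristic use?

Sorted descending: 28, 25, 23, 22, 11, 11, 10, 9, 8, 8, 8, 6, 6.
  28 → roll 1 (new)  [load 28/36]
  25 → roll 2 (new)  [load 25/36]
  23 → roll 3 (new)  [load 23/36]
  22 → roll 4 (new)  [load 22/36]
  11 → roll 2  [load 36/36]
  11 → roll 3  [load 34/36]
  10 → roll 4  [load 32/36]
  9 → roll 5 (new)  [load 9/36]
  8 → roll 1  [load 36/36]
  8 → roll 5  [load 17/36]
  8 → roll 5  [load 25/36]
  6 → roll 5  [load 31/36]
  6 → roll 6 (new)  [load 6/36]
6 paper rolls opened.

6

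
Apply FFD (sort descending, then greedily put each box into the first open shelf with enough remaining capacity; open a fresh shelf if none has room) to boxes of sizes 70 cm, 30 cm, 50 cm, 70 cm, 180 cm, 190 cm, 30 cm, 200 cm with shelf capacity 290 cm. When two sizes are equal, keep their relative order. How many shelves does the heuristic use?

3

Sorted descending: 200, 190, 180, 70, 70, 50, 30, 30.
  200 → shelf 1 (new)  [load 200/290]
  190 → shelf 2 (new)  [load 190/290]
  180 → shelf 3 (new)  [load 180/290]
  70 → shelf 1  [load 270/290]
  70 → shelf 2  [load 260/290]
  50 → shelf 3  [load 230/290]
  30 → shelf 2  [load 290/290]
  30 → shelf 3  [load 260/290]
3 shelves opened.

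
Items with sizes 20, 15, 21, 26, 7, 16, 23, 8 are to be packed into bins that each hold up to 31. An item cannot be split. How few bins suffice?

Total = 26 + 23 + 21 + 20 + 16 + 15 + 8 + 7 = 136.
Lower bound: ⌈136/31⌉ = 5 bins.
A packing using 5 bins:
  bin 1: 26 = 26
  bin 2: 23 + 8 = 31
  bin 3: 21 + 7 = 28
  bin 4: 20 = 20
  bin 5: 16 + 15 = 31
This matches the lower bound, so 5 is optimal.

5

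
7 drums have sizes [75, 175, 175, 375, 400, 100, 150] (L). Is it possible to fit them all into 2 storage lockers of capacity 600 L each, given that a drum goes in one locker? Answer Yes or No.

No

Total = 1450 L; ⌈1450/600⌉ = 3.
At least 3 storage lockers are required, but only 2 are allowed.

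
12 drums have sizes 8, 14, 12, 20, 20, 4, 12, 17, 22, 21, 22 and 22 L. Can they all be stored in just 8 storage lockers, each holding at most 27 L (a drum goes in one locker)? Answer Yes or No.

Total = 194 L; ⌈194/27⌉ = 8.
The bound of 8 does not rule out 8, but exhaustive search shows no assignment into 8 storage lockers of capacity 27 L exists — the minimum is 9.

No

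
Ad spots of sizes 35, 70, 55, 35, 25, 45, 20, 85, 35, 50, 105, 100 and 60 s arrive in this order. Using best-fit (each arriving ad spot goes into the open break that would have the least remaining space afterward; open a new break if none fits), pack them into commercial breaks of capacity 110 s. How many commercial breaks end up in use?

  35 → break 1 (new)  [load 35/110]
  70 → break 1  [load 105/110]
  55 → break 2 (new)  [load 55/110]
  35 → break 2  [load 90/110]
  25 → break 3 (new)  [load 25/110]
  45 → break 3  [load 70/110]
  20 → break 2  [load 110/110]
  85 → break 4 (new)  [load 85/110]
  35 → break 3  [load 105/110]
  50 → break 5 (new)  [load 50/110]
  105 → break 6 (new)  [load 105/110]
  100 → break 7 (new)  [load 100/110]
  60 → break 5  [load 110/110]
7 commercial breaks opened.

7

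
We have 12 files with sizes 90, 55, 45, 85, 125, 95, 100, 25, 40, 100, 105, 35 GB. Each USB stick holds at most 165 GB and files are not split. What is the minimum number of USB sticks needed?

Total = 125 + 105 + 100 + 100 + 95 + 90 + 85 + 55 + 45 + 40 + 35 + 25 = 900 GB.
Lower bound: ⌈900/165⌉ = 6 USB sticks.
Also, 7 files each exceed 165/2 GB, and no two of those can share a USB stick, so at least 7 USB sticks are needed.
A packing using 7 USB sticks:
  USB stick 1: 125 + 40 = 165
  USB stick 2: 105 + 55 = 160
  USB stick 3: 100 + 45 = 145
  USB stick 4: 100 + 35 + 25 = 160
  USB stick 5: 95 = 95
  USB stick 6: 90 = 90
  USB stick 7: 85 = 85
This matches the lower bound, so 7 is optimal.

7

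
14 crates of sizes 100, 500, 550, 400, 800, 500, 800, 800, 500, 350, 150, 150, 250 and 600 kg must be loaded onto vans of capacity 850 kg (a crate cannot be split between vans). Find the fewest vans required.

9

Total = 800 + 800 + 800 + 600 + 550 + 500 + 500 + 500 + 400 + 350 + 250 + 150 + 150 + 100 = 6450 kg.
Lower bound: ⌈6450/850⌉ = 8 vans.
A packing using 9 vans:
  van 1: 800 = 800
  van 2: 800 = 800
  van 3: 800 = 800
  van 4: 600 + 250 = 850
  van 5: 550 + 150 + 150 = 850
  van 6: 500 + 350 = 850
  van 7: 500 + 100 = 600
  van 8: 500 = 500
  van 9: 400 = 400
No arrangement into 8 vans stays within capacity, so 9 is optimal.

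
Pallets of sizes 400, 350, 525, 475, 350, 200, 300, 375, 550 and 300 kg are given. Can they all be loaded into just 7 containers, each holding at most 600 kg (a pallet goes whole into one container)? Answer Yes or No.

No

Total = 3825 kg; ⌈3825/600⌉ = 7.
The bound of 7 does not rule out 7, but exhaustive search shows no assignment into 7 containers of capacity 600 kg exists — the minimum is 8.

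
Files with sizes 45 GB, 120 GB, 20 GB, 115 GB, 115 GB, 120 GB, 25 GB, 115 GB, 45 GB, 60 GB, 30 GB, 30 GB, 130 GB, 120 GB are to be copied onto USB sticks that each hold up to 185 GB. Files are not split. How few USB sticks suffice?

7

Total = 130 + 120 + 120 + 120 + 115 + 115 + 115 + 60 + 45 + 45 + 30 + 30 + 25 + 20 = 1090 GB.
Lower bound: ⌈1090/185⌉ = 6 USB sticks.
Also, 7 files each exceed 185/2 GB, and no two of those can share a USB stick, so at least 7 USB sticks are needed.
A packing using 7 USB sticks:
  USB stick 1: 130 + 45 = 175
  USB stick 2: 120 + 60 = 180
  USB stick 3: 120 + 45 + 20 = 185
  USB stick 4: 120 + 30 + 30 = 180
  USB stick 5: 115 + 25 = 140
  USB stick 6: 115 = 115
  USB stick 7: 115 = 115
This matches the lower bound, so 7 is optimal.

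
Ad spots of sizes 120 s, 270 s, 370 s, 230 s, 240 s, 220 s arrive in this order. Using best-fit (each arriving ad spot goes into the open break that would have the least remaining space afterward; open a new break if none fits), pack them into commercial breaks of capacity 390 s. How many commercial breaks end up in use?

5

  120 → break 1 (new)  [load 120/390]
  270 → break 1  [load 390/390]
  370 → break 2 (new)  [load 370/390]
  230 → break 3 (new)  [load 230/390]
  240 → break 4 (new)  [load 240/390]
  220 → break 5 (new)  [load 220/390]
5 commercial breaks opened.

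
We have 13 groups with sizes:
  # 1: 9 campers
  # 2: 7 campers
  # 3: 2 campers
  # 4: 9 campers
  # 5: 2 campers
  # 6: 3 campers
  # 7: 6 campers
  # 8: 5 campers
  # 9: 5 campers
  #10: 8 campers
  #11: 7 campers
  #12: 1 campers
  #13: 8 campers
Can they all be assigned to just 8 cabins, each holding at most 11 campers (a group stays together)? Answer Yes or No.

A valid assignment using 8 cabins:
  cabin 1: 9 + 2 = 11
  cabin 2: 9 + 2 = 11
  cabin 3: 8 + 3 = 11
  cabin 4: 8 + 1 = 9
  cabin 5: 7 = 7
  cabin 6: 7 = 7
  cabin 7: 6 + 5 = 11
  cabin 8: 5 = 5
Every load is within 11 campers, so 8 cabins suffice.

Yes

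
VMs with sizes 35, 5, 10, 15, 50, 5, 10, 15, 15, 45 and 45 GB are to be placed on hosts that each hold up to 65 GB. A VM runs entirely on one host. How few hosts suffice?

4

Total = 50 + 45 + 45 + 35 + 15 + 15 + 15 + 10 + 10 + 5 + 5 = 250 GB.
Lower bound: ⌈250/65⌉ = 4 hosts.
A packing using 4 hosts:
  host 1: 50 + 15 = 65
  host 2: 45 + 15 + 5 = 65
  host 3: 45 + 15 + 5 = 65
  host 4: 35 + 10 + 10 = 55
This matches the lower bound, so 4 is optimal.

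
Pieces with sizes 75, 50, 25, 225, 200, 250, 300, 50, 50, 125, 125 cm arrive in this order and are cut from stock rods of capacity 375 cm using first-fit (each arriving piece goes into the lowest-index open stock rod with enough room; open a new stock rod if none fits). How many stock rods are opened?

5

  75 → stock rod 1 (new)  [load 75/375]
  50 → stock rod 1  [load 125/375]
  25 → stock rod 1  [load 150/375]
  225 → stock rod 1  [load 375/375]
  200 → stock rod 2 (new)  [load 200/375]
  250 → stock rod 3 (new)  [load 250/375]
  300 → stock rod 4 (new)  [load 300/375]
  50 → stock rod 2  [load 250/375]
  50 → stock rod 2  [load 300/375]
  125 → stock rod 3  [load 375/375]
  125 → stock rod 5 (new)  [load 125/375]
5 stock rods opened.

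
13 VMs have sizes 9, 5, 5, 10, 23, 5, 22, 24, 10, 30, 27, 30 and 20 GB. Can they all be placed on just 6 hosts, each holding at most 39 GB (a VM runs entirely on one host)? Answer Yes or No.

No

Total = 220 GB; ⌈220/39⌉ = 6.
7 VMs each exceed half the capacity and cannot share a host, forcing at least 7 hosts.
At least 7 hosts are required, but only 6 are allowed.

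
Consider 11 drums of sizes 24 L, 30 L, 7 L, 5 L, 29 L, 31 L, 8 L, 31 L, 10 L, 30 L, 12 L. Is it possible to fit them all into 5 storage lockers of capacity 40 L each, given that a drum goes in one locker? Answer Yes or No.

No

Total = 217 L; ⌈217/40⌉ = 6.
At least 6 storage lockers are required, but only 5 are allowed.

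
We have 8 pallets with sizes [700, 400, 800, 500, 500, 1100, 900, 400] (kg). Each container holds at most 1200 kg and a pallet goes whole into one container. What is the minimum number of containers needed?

5

Total = 1100 + 900 + 800 + 700 + 500 + 500 + 400 + 400 = 5300 kg.
Lower bound: ⌈5300/1200⌉ = 5 containers.
A packing using 5 containers:
  container 1: 1100 = 1100
  container 2: 900 = 900
  container 3: 800 + 400 = 1200
  container 4: 700 + 500 = 1200
  container 5: 500 + 400 = 900
This matches the lower bound, so 5 is optimal.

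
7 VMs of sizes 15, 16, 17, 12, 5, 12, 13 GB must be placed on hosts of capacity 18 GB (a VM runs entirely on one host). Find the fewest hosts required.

Total = 17 + 16 + 15 + 13 + 12 + 12 + 5 = 90 GB.
Lower bound: ⌈90/18⌉ = 5 hosts.
Also, 6 VMs each exceed 9 GB, and no two of those can share a host, so at least 6 hosts are needed.
A packing using 6 hosts:
  host 1: 17 = 17
  host 2: 16 = 16
  host 3: 15 = 15
  host 4: 13 + 5 = 18
  host 5: 12 = 12
  host 6: 12 = 12
This matches the lower bound, so 6 is optimal.

6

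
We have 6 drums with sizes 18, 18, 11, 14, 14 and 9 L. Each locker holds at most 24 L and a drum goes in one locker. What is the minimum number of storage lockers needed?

Total = 18 + 18 + 14 + 14 + 11 + 9 = 84 L.
Lower bound: ⌈84/24⌉ = 4 storage lockers.
A packing using 5 storage lockers:
  locker 1: 18 = 18
  locker 2: 18 = 18
  locker 3: 14 + 9 = 23
  locker 4: 14 = 14
  locker 5: 11 = 11
No arrangement into 4 storage lockers stays within capacity, so 5 is optimal.

5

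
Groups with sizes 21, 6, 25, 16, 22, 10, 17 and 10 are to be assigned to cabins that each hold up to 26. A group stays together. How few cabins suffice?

6

Total = 25 + 22 + 21 + 17 + 16 + 10 + 10 + 6 = 127.
Lower bound: ⌈127/26⌉ = 5 cabins.
A packing using 6 cabins:
  cabin 1: 25 = 25
  cabin 2: 22 = 22
  cabin 3: 21 = 21
  cabin 4: 17 + 6 = 23
  cabin 5: 16 + 10 = 26
  cabin 6: 10 = 10
No arrangement into 5 cabins stays within capacity, so 6 is optimal.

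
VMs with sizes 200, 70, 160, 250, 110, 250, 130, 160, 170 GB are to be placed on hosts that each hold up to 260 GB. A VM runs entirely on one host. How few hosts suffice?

7

Total = 250 + 250 + 200 + 170 + 160 + 160 + 130 + 110 + 70 = 1500 GB.
Lower bound: ⌈1500/260⌉ = 6 hosts.
A packing using 7 hosts:
  host 1: 250 = 250
  host 2: 250 = 250
  host 3: 200 = 200
  host 4: 170 + 70 = 240
  host 5: 160 = 160
  host 6: 160 = 160
  host 7: 130 + 110 = 240
No arrangement into 6 hosts stays within capacity, so 7 is optimal.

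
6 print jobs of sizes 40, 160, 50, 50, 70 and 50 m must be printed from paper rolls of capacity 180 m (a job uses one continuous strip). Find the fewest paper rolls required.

Total = 160 + 70 + 50 + 50 + 50 + 40 = 420 m.
Lower bound: ⌈420/180⌉ = 3 paper rolls.
A packing using 3 paper rolls:
  roll 1: 160 = 160
  roll 2: 70 + 50 + 50 = 170
  roll 3: 50 + 40 = 90
This matches the lower bound, so 3 is optimal.

3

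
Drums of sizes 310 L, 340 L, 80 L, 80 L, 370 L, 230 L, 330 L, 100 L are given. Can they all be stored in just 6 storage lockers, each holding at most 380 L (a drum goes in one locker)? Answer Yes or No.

Yes

A valid assignment using 6 storage lockers:
  locker 1: 370 = 370
  locker 2: 340 = 340
  locker 3: 330 = 330
  locker 4: 310 = 310
  locker 5: 230 + 100 = 330
  locker 6: 80 + 80 = 160
Every load is within 380 L, so 6 storage lockers suffice.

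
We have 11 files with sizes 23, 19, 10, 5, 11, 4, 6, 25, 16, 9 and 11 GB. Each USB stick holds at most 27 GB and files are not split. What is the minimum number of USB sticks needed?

6

Total = 25 + 23 + 19 + 16 + 11 + 11 + 10 + 9 + 6 + 5 + 4 = 139 GB.
Lower bound: ⌈139/27⌉ = 6 USB sticks.
A packing using 6 USB sticks:
  USB stick 1: 25 = 25
  USB stick 2: 23 + 4 = 27
  USB stick 3: 19 + 6 = 25
  USB stick 4: 16 + 11 = 27
  USB stick 5: 11 + 10 + 5 = 26
  USB stick 6: 9 = 9
This matches the lower bound, so 6 is optimal.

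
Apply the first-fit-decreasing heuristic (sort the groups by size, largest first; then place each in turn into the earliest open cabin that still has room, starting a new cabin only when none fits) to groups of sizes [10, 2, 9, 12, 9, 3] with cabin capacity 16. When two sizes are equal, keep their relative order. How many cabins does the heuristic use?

Sorted descending: 12, 10, 9, 9, 3, 2.
  12 → cabin 1 (new)  [load 12/16]
  10 → cabin 2 (new)  [load 10/16]
  9 → cabin 3 (new)  [load 9/16]
  9 → cabin 4 (new)  [load 9/16]
  3 → cabin 1  [load 15/16]
  2 → cabin 2  [load 12/16]
4 cabins opened.

4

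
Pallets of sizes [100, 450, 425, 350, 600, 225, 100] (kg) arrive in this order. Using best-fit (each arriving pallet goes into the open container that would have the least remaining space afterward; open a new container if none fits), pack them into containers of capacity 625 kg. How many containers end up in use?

  100 → container 1 (new)  [load 100/625]
  450 → container 1  [load 550/625]
  425 → container 2 (new)  [load 425/625]
  350 → container 3 (new)  [load 350/625]
  600 → container 4 (new)  [load 600/625]
  225 → container 3  [load 575/625]
  100 → container 2  [load 525/625]
4 containers opened.

4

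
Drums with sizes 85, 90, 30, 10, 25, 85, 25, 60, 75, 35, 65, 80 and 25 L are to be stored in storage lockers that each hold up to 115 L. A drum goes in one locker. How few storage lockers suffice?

Total = 90 + 85 + 85 + 80 + 75 + 65 + 60 + 35 + 30 + 25 + 25 + 25 + 10 = 690 L.
Lower bound: ⌈690/115⌉ = 6 storage lockers.
Also, 7 drums each exceed 115/2 L, and no two of those can share a locker, so at least 7 storage lockers are needed.
A packing using 7 storage lockers:
  locker 1: 90 + 25 = 115
  locker 2: 85 + 30 = 115
  locker 3: 85 + 25 = 110
  locker 4: 80 + 35 = 115
  locker 5: 75 + 25 + 10 = 110
  locker 6: 65 = 65
  locker 7: 60 = 60
This matches the lower bound, so 7 is optimal.

7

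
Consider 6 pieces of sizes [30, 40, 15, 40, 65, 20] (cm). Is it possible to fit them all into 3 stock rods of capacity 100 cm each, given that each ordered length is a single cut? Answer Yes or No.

A valid assignment using 3 stock rods:
  stock rod 1: 65 + 30 = 95
  stock rod 2: 40 + 40 + 20 = 100
  stock rod 3: 15 = 15
Every load is within 100 cm, so 3 stock rods suffice.

Yes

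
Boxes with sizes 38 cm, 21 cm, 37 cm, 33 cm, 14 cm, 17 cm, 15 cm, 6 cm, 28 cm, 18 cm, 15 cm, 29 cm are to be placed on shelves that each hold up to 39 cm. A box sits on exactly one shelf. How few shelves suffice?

8

Total = 38 + 37 + 33 + 29 + 28 + 21 + 18 + 17 + 15 + 15 + 14 + 6 = 271 cm.
Lower bound: ⌈271/39⌉ = 7 shelves.
A packing using 8 shelves:
  shelf 1: 38 = 38
  shelf 2: 37 = 37
  shelf 3: 33 + 6 = 39
  shelf 4: 29 = 29
  shelf 5: 28 = 28
  shelf 6: 21 + 18 = 39
  shelf 7: 17 + 15 = 32
  shelf 8: 15 + 14 = 29
No arrangement into 7 shelves stays within capacity, so 8 is optimal.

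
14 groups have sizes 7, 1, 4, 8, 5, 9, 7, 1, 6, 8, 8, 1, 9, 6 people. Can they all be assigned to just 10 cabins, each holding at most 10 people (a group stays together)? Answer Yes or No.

Yes

A valid assignment using 10 cabins:
  cabin 1: 9 + 1 = 10
  cabin 2: 9 + 1 = 10
  cabin 3: 8 + 1 = 9
  cabin 4: 8 = 8
  cabin 5: 8 = 8
  cabin 6: 7 = 7
  cabin 7: 7 = 7
  cabin 8: 6 + 4 = 10
  cabin 9: 6 = 6
  cabin 10: 5 = 5
Every load is within 10 people, so 10 cabins suffice.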